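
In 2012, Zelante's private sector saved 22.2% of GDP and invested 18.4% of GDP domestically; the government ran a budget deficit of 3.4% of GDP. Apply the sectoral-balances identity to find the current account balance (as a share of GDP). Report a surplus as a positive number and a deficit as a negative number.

By the sectoral-balances identity, CA = (S_private - I) + (T - G).
Private balance = 22.2 - 18.4 = 3.8
Government balance (T - G) = -3.4
CA = 3.8 + (-3.4) = 0.4

0.4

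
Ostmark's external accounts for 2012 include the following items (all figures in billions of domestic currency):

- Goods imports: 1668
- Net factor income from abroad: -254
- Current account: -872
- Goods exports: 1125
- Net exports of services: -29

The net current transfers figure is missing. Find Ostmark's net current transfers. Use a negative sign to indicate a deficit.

-46

Current account = goods balance + services balance + net primary income + net secondary income
Sum of the known components = -826
Net current transfers = CA - (known components) = -872 - (-826) = -46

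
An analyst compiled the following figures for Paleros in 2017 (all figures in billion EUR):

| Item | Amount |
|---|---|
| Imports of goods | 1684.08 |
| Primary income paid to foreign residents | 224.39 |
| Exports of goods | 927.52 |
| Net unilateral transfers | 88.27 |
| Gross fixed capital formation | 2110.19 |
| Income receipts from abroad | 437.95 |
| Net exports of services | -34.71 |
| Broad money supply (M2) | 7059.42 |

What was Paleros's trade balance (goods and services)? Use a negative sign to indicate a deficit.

-791.27

Goods balance = 927.52 - 1684.08 = -756.56
Services balance = -34.71
Trade balance (goods + services) = -756.56 + (-34.71) = -791.27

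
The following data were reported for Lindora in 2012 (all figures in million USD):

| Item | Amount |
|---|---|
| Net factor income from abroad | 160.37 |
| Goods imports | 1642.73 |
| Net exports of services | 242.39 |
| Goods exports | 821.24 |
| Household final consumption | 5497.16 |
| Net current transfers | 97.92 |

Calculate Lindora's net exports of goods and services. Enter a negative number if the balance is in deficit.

Goods balance = 821.24 - 1642.73 = -821.49
Services balance = 242.39
Trade balance (goods + services) = -821.49 + 242.39 = -579.10

-579.10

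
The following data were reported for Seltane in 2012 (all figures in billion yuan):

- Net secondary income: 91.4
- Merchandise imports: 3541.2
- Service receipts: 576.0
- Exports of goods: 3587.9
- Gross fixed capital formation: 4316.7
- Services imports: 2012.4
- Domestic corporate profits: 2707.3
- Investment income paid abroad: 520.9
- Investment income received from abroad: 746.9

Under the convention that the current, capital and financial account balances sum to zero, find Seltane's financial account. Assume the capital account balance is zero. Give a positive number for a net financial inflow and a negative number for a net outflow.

1072.3

Goods balance = 3587.9 - 3541.2 = 46.7
Services balance = 576.0 - 2012.4 = -1436.4
Trade balance (goods + services) = 46.7 + (-1436.4) = -1389.7
Net primary income = 746.9 - 520.9 = 226.0
Net secondary income = 91.4
Current account = -1389.7 + 226.0 + 91.4 = -1072.3
Financial account = -(-1072.3) = 1072.3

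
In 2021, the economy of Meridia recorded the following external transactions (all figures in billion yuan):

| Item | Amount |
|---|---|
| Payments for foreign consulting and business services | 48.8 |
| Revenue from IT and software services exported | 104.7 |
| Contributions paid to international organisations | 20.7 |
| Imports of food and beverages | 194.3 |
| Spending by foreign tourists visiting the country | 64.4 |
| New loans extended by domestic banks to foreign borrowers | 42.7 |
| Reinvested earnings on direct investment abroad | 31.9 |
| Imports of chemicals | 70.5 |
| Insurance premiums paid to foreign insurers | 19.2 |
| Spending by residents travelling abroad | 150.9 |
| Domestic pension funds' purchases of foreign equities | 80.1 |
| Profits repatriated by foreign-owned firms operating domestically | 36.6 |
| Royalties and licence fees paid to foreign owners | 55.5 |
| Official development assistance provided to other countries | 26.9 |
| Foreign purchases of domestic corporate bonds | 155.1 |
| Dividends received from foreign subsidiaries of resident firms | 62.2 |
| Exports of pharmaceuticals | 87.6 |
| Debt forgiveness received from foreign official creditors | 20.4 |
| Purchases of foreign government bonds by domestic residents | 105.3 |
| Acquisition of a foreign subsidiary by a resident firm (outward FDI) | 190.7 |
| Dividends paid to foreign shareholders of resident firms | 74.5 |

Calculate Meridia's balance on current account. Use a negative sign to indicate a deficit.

Goods: -70.5 + 87.6 - 194.3 = -177.2
Services: -150.9 - 55.5 + 64.4 + 104.7 - 19.2 - 48.8 = -105.3
Primary income: -36.6 - 74.5 + 31.9 + 62.2 = -17.0
Secondary income: -20.7 - 26.9 = -47.6
Current account = (-177.2) + (-105.3) + (-17.0) + (-47.6) = -347.1
(Excluded from the current account — financial account: new loans extended by domestic banks to foreign borrowers 42.7, domestic pension funds' purchases of foreign equities 80.1, foreign purchases of domestic corporate bonds 155.1, purchases of foreign government bonds by domestic residents 105.3, acquisition of a foreign subsidiary by a resident firm (outward FDI) 190.7; capital account: debt forgiveness received from foreign official creditors 20.4.)

-347.1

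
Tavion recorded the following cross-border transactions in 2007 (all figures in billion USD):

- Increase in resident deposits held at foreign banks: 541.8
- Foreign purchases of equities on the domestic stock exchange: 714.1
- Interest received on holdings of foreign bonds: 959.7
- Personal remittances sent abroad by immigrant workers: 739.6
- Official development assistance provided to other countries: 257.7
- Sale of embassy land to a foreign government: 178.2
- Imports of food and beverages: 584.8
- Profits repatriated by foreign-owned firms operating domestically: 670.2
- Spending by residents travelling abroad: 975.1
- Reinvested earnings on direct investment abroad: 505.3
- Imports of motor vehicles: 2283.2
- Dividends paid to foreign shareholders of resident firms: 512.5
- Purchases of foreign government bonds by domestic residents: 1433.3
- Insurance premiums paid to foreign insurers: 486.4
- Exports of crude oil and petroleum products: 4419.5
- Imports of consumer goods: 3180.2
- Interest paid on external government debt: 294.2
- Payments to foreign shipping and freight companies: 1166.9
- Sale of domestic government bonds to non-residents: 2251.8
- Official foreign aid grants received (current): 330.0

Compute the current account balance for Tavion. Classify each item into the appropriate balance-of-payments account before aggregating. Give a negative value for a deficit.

Goods: 4419.5 - 3180.2 - 584.8 - 2283.2 = -1628.7
Services: -1166.9 - 486.4 - 975.1 = -2628.4
Primary income: 959.7 - 512.5 - 670.2 + 505.3 - 294.2 = -11.9
Secondary income: -257.7 - 739.6 + 330.0 = -667.3
Current account = (-1628.7) + (-2628.4) + (-11.9) + (-667.3) = -4936.3
(Excluded from the current account — financial account: increase in resident deposits held at foreign banks 541.8, foreign purchases of equities on the domestic stock exchange 714.1, purchases of foreign government bonds by domestic residents 1433.3, sale of domestic government bonds to non-residents 2251.8; capital account: sale of embassy land to a foreign government 178.2.)

-4936.3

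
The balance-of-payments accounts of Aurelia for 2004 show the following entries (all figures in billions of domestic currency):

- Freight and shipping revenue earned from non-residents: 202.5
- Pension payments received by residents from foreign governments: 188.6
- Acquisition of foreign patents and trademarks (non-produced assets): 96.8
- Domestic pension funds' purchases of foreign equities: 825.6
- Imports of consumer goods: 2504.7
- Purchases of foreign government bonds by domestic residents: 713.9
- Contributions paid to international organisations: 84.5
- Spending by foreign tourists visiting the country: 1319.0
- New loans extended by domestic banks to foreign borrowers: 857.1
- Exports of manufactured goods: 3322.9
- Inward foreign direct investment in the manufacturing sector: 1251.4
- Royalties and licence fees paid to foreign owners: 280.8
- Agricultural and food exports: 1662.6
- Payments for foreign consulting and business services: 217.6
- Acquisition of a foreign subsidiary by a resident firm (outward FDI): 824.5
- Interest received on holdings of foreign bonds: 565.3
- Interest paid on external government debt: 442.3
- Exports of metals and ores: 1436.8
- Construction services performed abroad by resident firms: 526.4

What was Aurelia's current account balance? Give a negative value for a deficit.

Goods: -2504.7 + 3322.9 + 1662.6 + 1436.8 = 3917.6
Services: 1319.0 + 526.4 - 217.6 - 280.8 + 202.5 = 1549.5
Primary income: 565.3 - 442.3 = 123.0
Secondary income: 188.6 - 84.5 = 104.1
Current account = 3917.6 + 1549.5 + 123.0 + 104.1 = 5694.2
(Excluded from the current account — capital account: acquisition of foreign patents and trademarks (non-produced assets) 96.8; financial account: domestic pension funds' purchases of foreign equities 825.6, purchases of foreign government bonds by domestic residents 713.9, new loans extended by domestic banks to foreign borrowers 857.1, inward foreign direct investment in the manufacturing sector 1251.4, acquisition of a foreign subsidiary by a resident firm (outward FDI) 824.5.)

5694.2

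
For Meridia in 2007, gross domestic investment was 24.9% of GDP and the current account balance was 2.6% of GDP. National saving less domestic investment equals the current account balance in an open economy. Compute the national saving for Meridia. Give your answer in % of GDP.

S = I + CA = 24.9 + 2.6 = 27.5

27.5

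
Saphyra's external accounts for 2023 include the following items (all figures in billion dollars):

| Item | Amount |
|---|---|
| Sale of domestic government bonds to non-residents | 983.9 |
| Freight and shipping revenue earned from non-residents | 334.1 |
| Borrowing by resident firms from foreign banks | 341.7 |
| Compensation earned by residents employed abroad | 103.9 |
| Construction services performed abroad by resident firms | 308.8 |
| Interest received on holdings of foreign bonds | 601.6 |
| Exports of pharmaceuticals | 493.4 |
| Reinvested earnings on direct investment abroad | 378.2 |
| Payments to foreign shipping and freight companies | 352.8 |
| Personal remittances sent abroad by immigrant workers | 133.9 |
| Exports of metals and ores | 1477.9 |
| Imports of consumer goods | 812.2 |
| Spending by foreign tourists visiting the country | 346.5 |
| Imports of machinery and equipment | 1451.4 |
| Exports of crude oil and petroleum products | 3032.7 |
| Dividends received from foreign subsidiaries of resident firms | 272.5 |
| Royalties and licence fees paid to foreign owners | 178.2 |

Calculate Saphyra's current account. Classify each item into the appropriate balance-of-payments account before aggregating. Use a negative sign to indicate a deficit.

4421.1

Goods: 3032.7 - 812.2 - 1451.4 + 493.4 + 1477.9 = 2740.4
Services: 346.5 + 334.1 + 308.8 - 352.8 - 178.2 = 458.4
Primary income: 103.9 + 378.2 + 601.6 + 272.5 = 1356.2
Secondary income: -133.9
Current account = 2740.4 + 458.4 + 1356.2 + (-133.9) = 4421.1
(Excluded from the current account — financial account: sale of domestic government bonds to non-residents 983.9, borrowing by resident firms from foreign banks 341.7.)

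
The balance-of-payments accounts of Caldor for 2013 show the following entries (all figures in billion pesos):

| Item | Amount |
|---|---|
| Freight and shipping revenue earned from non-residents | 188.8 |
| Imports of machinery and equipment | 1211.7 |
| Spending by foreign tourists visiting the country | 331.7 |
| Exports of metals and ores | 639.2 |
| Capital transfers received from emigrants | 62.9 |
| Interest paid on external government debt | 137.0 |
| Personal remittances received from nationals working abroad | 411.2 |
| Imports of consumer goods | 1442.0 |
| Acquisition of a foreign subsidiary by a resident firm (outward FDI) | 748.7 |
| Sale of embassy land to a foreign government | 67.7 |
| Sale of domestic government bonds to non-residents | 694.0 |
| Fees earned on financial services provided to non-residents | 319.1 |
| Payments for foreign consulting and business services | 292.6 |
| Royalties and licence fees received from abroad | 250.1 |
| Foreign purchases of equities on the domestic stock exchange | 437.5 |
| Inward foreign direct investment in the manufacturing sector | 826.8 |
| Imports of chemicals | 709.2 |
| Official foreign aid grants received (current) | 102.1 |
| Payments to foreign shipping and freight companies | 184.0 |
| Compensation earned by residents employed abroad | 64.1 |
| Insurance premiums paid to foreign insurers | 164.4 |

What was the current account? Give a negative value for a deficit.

-1834.6

Goods: -1442.0 + 639.2 - 709.2 - 1211.7 = -2723.7
Services: -292.6 - 164.4 - 184.0 + 319.1 + 188.8 + 250.1 + 331.7 = 448.7
Primary income: -137.0 + 64.1 = -72.9
Secondary income: 411.2 + 102.1 = 513.3
Current account = (-2723.7) + 448.7 + (-72.9) + 513.3 = -1834.6
(Excluded from the current account — capital account: capital transfers received from emigrants 62.9, sale of embassy land to a foreign government 67.7; financial account: acquisition of a foreign subsidiary by a resident firm (outward FDI) 748.7, sale of domestic government bonds to non-residents 694.0, foreign purchases of equities on the domestic stock exchange 437.5, inward foreign direct investment in the manufacturing sector 826.8.)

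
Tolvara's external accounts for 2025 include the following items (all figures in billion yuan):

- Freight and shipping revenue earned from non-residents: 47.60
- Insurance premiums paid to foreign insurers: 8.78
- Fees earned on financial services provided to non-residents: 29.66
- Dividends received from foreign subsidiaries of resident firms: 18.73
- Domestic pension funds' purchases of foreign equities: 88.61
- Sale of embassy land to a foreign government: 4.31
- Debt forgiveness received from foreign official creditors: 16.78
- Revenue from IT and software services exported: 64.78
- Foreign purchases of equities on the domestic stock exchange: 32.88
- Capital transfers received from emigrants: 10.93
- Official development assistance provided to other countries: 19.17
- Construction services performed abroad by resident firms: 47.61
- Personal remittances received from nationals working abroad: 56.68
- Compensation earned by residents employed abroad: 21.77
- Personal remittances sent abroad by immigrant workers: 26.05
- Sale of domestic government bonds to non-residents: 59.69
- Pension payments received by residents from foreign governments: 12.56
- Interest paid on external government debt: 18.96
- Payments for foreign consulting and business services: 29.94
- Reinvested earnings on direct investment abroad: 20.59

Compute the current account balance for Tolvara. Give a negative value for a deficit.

Services: 64.78 + 47.61 - 29.94 - 8.78 + 47.60 + 29.66 = 150.93
Primary income: 18.73 - 18.96 + 20.59 + 21.77 = 42.13
Secondary income: -26.05 + 12.56 - 19.17 + 56.68 = 24.02
Current account = 150.93 + 42.13 + 24.02 = 217.08
(Excluded from the current account — financial account: domestic pension funds' purchases of foreign equities 88.61, foreign purchases of equities on the domestic stock exchange 32.88, sale of domestic government bonds to non-residents 59.69; capital account: sale of embassy land to a foreign government 4.31, debt forgiveness received from foreign official creditors 16.78, capital transfers received from emigrants 10.93.)

217.08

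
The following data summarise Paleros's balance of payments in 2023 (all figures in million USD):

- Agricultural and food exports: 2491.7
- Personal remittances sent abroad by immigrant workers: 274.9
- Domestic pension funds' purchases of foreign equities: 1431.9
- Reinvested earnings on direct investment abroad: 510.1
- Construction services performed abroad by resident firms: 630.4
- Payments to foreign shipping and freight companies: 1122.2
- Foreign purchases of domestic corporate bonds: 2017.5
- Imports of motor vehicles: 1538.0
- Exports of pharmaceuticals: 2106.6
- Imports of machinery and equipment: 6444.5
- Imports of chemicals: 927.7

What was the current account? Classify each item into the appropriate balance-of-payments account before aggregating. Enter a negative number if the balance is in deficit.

-4568.5

Goods: -6444.5 + 2106.6 - 927.7 + 2491.7 - 1538.0 = -4311.9
Services: 630.4 - 1122.2 = -491.8
Primary income: 510.1
Secondary income: -274.9
Current account = (-4311.9) + (-491.8) + 510.1 + (-274.9) = -4568.5
(Excluded from the current account — financial account: domestic pension funds' purchases of foreign equities 1431.9, foreign purchases of domestic corporate bonds 2017.5.)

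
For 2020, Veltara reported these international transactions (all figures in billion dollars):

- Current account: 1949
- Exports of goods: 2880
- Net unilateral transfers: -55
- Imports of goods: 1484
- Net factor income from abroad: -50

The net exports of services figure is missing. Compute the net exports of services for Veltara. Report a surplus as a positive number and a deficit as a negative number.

658

Current account = goods balance + services balance + net primary income + net secondary income
Sum of the known components = 1291
Net exports of services = CA - (known components) = 1949 - 1291 = 658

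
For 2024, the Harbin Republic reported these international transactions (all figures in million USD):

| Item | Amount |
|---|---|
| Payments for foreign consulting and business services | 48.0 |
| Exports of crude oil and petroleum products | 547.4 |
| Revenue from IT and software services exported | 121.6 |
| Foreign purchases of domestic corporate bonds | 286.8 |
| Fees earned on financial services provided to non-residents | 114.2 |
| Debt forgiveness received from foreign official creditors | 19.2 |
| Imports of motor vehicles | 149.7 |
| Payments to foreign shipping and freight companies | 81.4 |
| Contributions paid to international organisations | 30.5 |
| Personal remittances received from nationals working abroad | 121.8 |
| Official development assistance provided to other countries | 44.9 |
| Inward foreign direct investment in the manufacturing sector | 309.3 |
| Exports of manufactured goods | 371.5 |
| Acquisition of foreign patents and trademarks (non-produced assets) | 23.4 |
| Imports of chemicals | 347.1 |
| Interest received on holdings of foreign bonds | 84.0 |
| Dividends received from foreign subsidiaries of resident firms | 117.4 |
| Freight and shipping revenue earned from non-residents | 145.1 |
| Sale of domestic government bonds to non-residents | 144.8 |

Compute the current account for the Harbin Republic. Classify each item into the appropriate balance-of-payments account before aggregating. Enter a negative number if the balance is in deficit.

921.4

Goods: 547.4 - 149.7 - 347.1 + 371.5 = 422.1
Services: 114.2 - 81.4 - 48.0 + 121.6 + 145.1 = 251.5
Primary income: 84.0 + 117.4 = 201.4
Secondary income: -44.9 + 121.8 - 30.5 = 46.4
Current account = 422.1 + 251.5 + 201.4 + 46.4 = 921.4
(Excluded from the current account — financial account: foreign purchases of domestic corporate bonds 286.8, inward foreign direct investment in the manufacturing sector 309.3, sale of domestic government bonds to non-residents 144.8; capital account: debt forgiveness received from foreign official creditors 19.2, acquisition of foreign patents and trademarks (non-produced assets) 23.4.)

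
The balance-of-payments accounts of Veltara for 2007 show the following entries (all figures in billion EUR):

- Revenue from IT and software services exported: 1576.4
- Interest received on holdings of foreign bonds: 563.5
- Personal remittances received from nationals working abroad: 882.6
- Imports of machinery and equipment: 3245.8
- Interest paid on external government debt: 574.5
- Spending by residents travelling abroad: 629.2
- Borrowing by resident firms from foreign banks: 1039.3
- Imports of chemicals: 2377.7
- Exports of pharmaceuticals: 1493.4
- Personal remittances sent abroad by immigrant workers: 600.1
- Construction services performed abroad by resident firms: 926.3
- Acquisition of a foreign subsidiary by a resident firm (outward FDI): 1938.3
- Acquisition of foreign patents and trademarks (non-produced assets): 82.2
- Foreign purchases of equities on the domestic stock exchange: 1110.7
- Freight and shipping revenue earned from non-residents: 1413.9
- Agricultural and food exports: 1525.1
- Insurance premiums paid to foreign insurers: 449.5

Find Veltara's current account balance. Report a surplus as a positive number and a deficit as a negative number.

Goods: -3245.8 + 1493.4 - 2377.7 + 1525.1 = -2605.0
Services: 1413.9 - 449.5 + 1576.4 + 926.3 - 629.2 = 2837.9
Primary income: 563.5 - 574.5 = -11.0
Secondary income: 882.6 - 600.1 = 282.5
Current account = (-2605.0) + 2837.9 + (-11.0) + 282.5 = 504.4
(Excluded from the current account — financial account: borrowing by resident firms from foreign banks 1039.3, acquisition of a foreign subsidiary by a resident firm (outward FDI) 1938.3, foreign purchases of equities on the domestic stock exchange 1110.7; capital account: acquisition of foreign patents and trademarks (non-produced assets) 82.2.)

504.4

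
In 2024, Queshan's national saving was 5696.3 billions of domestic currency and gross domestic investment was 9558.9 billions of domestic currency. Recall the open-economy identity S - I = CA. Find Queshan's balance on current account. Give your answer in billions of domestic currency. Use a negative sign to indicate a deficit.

CA = S - I = 5696.3 - 9558.9 = -3862.6

-3862.6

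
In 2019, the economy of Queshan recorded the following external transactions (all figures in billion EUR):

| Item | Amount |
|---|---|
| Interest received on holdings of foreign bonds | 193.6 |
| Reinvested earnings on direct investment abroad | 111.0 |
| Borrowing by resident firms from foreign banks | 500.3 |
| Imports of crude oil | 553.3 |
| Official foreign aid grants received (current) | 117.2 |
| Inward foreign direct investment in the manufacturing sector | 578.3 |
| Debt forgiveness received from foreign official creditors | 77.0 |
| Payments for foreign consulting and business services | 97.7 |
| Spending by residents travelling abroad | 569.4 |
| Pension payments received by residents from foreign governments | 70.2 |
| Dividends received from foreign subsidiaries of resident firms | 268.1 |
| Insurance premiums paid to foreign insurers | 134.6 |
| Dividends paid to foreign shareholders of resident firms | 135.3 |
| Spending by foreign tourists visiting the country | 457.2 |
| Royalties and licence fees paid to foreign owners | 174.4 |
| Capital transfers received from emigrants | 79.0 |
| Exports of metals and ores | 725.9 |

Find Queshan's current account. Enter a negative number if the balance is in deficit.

Goods: 725.9 - 553.3 = 172.6
Services: -569.4 - 97.7 - 134.6 + 457.2 - 174.4 = -518.9
Primary income: 111.0 + 193.6 + 268.1 - 135.3 = 437.4
Secondary income: 117.2 + 70.2 = 187.4
Current account = 172.6 + (-518.9) + 437.4 + 187.4 = 278.5
(Excluded from the current account — financial account: borrowing by resident firms from foreign banks 500.3, inward foreign direct investment in the manufacturing sector 578.3; capital account: debt forgiveness received from foreign official creditors 77.0, capital transfers received from emigrants 79.0.)

278.5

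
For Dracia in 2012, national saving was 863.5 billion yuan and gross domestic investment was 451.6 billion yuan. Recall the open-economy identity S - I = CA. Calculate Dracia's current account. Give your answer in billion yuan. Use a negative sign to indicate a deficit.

CA = S - I = 863.5 - 451.6 = 411.9

411.9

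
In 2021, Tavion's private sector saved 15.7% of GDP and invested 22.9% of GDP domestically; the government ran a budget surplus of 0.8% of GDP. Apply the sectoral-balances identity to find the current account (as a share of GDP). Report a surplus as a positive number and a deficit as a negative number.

-6.4

By the sectoral-balances identity, CA = (S_private - I) + (T - G).
Private balance = 15.7 - 22.9 = -7.2
Government balance (T - G) = 0.8
CA = -7.2 + 0.8 = -6.4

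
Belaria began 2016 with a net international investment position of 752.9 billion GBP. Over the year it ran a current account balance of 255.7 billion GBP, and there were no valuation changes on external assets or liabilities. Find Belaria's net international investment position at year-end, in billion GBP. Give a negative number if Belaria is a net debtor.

1008.6

With no valuation effects, change in NIIP = current account = 255.7
End-of-year NIIP = 752.9 + 255.7 = 1008.6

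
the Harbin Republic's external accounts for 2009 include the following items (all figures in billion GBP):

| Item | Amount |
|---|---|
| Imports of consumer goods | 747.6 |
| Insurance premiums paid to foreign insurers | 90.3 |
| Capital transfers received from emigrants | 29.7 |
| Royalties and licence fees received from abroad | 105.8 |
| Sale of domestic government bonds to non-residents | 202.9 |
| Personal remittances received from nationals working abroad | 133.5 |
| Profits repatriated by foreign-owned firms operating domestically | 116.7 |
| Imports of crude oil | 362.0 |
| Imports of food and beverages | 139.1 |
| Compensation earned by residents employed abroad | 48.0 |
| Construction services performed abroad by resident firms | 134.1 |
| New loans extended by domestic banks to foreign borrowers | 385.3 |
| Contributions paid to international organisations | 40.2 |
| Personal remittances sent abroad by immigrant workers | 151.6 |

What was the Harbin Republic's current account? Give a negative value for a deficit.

-1226.1

Goods: -747.6 - 139.1 - 362.0 = -1248.7
Services: 134.1 + 105.8 - 90.3 = 149.6
Primary income: -116.7 + 48.0 = -68.7
Secondary income: -151.6 - 40.2 + 133.5 = -58.3
Current account = (-1248.7) + 149.6 + (-68.7) + (-58.3) = -1226.1
(Excluded from the current account — capital account: capital transfers received from emigrants 29.7; financial account: sale of domestic government bonds to non-residents 202.9, new loans extended by domestic banks to foreign borrowers 385.3.)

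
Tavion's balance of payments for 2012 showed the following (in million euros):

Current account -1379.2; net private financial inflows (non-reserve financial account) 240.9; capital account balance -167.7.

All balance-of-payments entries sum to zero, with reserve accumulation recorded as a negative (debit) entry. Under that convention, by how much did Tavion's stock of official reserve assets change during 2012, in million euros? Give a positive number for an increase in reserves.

Official reserve transactions balance = -((-1379.2) + (-167.7) + 240.9) = 1306.0
An accumulation of reserves is recorded as a debit (negative entry), so the change in the stock of reserves is the negative of that balance.
Change in official reserves = -(1306.0) = -1306.0

-1306.0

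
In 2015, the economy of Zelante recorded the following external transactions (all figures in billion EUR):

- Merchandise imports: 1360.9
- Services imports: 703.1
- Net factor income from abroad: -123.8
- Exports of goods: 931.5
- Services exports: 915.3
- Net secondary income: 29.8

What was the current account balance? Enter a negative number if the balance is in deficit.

-311.2

Goods balance = 931.5 - 1360.9 = -429.4
Services balance = 915.3 - 703.1 = 212.2
Trade balance (goods + services) = -429.4 + 212.2 = -217.2
Net primary income = -123.8
Net secondary income = 29.8
Current account = -217.2 + (-123.8) + 29.8 = -311.2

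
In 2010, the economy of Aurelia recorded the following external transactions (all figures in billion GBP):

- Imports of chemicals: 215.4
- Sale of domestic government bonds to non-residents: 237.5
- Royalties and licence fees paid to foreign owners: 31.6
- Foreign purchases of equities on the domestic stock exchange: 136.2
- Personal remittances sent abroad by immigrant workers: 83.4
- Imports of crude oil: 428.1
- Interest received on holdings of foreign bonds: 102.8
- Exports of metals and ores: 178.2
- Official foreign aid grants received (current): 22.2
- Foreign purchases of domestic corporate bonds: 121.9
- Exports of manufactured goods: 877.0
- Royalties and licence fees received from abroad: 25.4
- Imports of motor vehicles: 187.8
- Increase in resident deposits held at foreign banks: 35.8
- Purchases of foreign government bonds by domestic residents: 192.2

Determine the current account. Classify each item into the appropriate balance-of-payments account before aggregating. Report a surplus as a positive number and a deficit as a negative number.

Goods: -428.1 + 178.2 - 215.4 + 877.0 - 187.8 = 223.9
Services: -31.6 + 25.4 = -6.2
Primary income: 102.8
Secondary income: -83.4 + 22.2 = -61.2
Current account = 223.9 + (-6.2) + 102.8 + (-61.2) = 259.3
(Excluded from the current account — financial account: sale of domestic government bonds to non-residents 237.5, foreign purchases of equities on the domestic stock exchange 136.2, foreign purchases of domestic corporate bonds 121.9, increase in resident deposits held at foreign banks 35.8, purchases of foreign government bonds by domestic residents 192.2.)

259.3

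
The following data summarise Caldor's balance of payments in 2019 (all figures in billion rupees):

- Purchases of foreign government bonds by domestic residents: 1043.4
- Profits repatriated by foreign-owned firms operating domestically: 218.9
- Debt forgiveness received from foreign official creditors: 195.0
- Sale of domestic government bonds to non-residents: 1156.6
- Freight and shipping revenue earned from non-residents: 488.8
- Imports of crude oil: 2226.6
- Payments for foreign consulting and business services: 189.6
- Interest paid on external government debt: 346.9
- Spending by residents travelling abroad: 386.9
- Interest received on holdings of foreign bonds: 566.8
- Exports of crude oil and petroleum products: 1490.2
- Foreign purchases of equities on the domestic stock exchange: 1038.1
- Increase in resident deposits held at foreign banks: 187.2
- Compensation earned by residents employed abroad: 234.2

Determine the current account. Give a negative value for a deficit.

-588.9

Goods: -2226.6 + 1490.2 = -736.4
Services: 488.8 - 189.6 - 386.9 = -87.7
Primary income: -218.9 + 234.2 - 346.9 + 566.8 = 235.2
Current account = (-736.4) + (-87.7) + 235.2 = -588.9
(Excluded from the current account — financial account: purchases of foreign government bonds by domestic residents 1043.4, sale of domestic government bonds to non-residents 1156.6, foreign purchases of equities on the domestic stock exchange 1038.1, increase in resident deposits held at foreign banks 187.2; capital account: debt forgiveness received from foreign official creditors 195.0.)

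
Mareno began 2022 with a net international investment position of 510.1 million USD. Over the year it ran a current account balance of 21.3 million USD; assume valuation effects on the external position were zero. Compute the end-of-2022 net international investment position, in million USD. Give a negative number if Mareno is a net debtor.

531.4

With no valuation effects, change in NIIP = current account = 21.3
End-of-year NIIP = 510.1 + 21.3 = 531.4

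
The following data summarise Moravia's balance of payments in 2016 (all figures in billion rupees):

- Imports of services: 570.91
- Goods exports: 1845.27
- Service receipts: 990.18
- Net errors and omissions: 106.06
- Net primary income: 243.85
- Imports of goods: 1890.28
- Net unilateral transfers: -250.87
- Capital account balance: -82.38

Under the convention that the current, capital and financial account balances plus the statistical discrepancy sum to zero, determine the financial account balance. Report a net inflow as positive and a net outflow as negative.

Goods balance = 1845.27 - 1890.28 = -45.01
Services balance = 990.18 - 570.91 = 419.27
Trade balance (goods + services) = -45.01 + 419.27 = 374.26
Net primary income = 243.85
Net secondary income = -250.87
Current account = 374.26 + 243.85 + (-250.87) = 367.24
Financial account = -(367.24 + (-82.38) + 106.06) = -390.92

-390.92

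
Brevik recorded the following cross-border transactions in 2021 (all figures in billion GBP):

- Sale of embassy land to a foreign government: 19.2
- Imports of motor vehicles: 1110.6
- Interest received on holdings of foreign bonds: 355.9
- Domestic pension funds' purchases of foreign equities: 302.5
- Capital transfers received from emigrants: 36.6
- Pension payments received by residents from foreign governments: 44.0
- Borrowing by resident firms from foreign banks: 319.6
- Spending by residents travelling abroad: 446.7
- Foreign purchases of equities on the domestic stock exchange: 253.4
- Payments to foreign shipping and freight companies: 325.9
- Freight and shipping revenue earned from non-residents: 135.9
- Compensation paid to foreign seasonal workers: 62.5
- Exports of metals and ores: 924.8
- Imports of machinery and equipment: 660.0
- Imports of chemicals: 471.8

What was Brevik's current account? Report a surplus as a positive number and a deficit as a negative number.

Goods: -471.8 + 924.8 - 660.0 - 1110.6 = -1317.6
Services: -446.7 + 135.9 - 325.9 = -636.7
Primary income: 355.9 - 62.5 = 293.4
Secondary income: 44.0
Current account = (-1317.6) + (-636.7) + 293.4 + 44.0 = -1616.9
(Excluded from the current account — capital account: sale of embassy land to a foreign government 19.2, capital transfers received from emigrants 36.6; financial account: domestic pension funds' purchases of foreign equities 302.5, borrowing by resident firms from foreign banks 319.6, foreign purchases of equities on the domestic stock exchange 253.4.)

-1616.9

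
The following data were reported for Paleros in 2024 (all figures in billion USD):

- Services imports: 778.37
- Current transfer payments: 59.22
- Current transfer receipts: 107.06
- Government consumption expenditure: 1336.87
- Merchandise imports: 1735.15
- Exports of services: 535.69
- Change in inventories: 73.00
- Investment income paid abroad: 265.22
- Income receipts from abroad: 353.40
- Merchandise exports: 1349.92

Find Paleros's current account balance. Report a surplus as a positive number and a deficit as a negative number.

Goods balance = 1349.92 - 1735.15 = -385.23
Services balance = 535.69 - 778.37 = -242.68
Trade balance (goods + services) = -385.23 + (-242.68) = -627.91
Net primary income = 353.40 - 265.22 = 88.18
Net secondary income = 107.06 - 59.22 = 47.84
Current account = -627.91 + 88.18 + 47.84 = -491.89

-491.89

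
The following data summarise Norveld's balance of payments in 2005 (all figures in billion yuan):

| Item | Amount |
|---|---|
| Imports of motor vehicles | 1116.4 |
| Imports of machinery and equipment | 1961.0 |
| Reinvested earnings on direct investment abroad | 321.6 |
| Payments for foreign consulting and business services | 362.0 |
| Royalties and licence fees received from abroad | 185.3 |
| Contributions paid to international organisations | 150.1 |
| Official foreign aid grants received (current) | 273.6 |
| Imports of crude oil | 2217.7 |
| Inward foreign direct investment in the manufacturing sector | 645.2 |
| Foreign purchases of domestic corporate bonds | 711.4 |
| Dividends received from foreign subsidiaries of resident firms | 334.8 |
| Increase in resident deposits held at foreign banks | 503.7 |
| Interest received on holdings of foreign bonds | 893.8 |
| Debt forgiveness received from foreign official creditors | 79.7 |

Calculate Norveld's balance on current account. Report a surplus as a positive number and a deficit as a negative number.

Goods: -1961.0 - 1116.4 - 2217.7 = -5295.1
Services: 185.3 - 362.0 = -176.7
Primary income: 321.6 + 334.8 + 893.8 = 1550.2
Secondary income: -150.1 + 273.6 = 123.5
Current account = (-5295.1) + (-176.7) + 1550.2 + 123.5 = -3798.1
(Excluded from the current account — financial account: inward foreign direct investment in the manufacturing sector 645.2, foreign purchases of domestic corporate bonds 711.4, increase in resident deposits held at foreign banks 503.7; capital account: debt forgiveness received from foreign official creditors 79.7.)

-3798.1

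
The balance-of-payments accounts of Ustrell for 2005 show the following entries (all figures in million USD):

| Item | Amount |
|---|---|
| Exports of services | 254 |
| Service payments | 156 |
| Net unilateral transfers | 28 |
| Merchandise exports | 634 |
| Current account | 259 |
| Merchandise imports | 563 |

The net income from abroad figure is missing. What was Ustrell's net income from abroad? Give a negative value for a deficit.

Current account = goods balance + services balance + net primary income + net secondary income
Sum of the known components = 197
Net income from abroad = CA - (known components) = 259 - 197 = 62

62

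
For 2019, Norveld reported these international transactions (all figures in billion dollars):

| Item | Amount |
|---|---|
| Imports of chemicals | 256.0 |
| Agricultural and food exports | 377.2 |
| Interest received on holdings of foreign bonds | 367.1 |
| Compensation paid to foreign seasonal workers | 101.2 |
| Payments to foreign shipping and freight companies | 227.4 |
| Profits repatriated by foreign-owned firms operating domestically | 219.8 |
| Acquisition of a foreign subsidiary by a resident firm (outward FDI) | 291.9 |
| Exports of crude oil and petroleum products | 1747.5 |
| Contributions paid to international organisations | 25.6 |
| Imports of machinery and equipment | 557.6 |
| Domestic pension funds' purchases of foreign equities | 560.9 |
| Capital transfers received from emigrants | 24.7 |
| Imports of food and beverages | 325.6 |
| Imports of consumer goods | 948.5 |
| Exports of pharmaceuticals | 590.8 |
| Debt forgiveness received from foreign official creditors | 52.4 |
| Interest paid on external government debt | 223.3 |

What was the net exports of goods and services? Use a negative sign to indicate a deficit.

400.4

Goods: 1747.5 - 256.0 - 557.6 + 590.8 + 377.2 - 325.6 - 948.5 = 627.8
Services: -227.4
Trade balance = 627.8 + (-227.4) = 400.4
(Excluded from the trade balance — primary income: interest received on holdings of foreign bonds 367.1, compensation paid to foreign seasonal workers 101.2, profits repatriated by foreign-owned firms operating domestically 219.8, interest paid on external government debt 223.3; financial account: acquisition of a foreign subsidiary by a resident firm (outward FDI) 291.9, domestic pension funds' purchases of foreign equities 560.9; secondary income: contributions paid to international organisations 25.6; capital account: capital transfers received from emigrants 24.7, debt forgiveness received from foreign official creditors 52.4.)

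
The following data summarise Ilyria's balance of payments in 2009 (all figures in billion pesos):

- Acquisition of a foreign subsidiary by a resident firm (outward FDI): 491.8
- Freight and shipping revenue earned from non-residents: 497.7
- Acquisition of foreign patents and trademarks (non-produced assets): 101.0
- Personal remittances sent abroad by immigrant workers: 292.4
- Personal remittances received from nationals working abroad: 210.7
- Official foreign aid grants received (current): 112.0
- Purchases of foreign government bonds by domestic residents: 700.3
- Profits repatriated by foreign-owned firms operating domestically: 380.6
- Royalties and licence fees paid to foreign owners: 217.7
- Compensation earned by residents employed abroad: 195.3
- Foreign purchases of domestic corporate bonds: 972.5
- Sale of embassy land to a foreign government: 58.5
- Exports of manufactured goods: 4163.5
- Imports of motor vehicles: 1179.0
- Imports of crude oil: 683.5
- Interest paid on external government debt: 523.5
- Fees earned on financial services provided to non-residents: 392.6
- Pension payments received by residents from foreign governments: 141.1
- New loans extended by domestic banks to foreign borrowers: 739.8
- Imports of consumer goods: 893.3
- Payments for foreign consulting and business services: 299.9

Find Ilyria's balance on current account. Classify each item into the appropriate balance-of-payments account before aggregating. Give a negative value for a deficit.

Goods: 4163.5 - 683.5 - 1179.0 - 893.3 = 1407.7
Services: 497.7 - 217.7 - 299.9 + 392.6 = 372.7
Primary income: -380.6 - 523.5 + 195.3 = -708.8
Secondary income: -292.4 + 141.1 + 210.7 + 112.0 = 171.4
Current account = 1407.7 + 372.7 + (-708.8) + 171.4 = 1243.0
(Excluded from the current account — financial account: acquisition of a foreign subsidiary by a resident firm (outward FDI) 491.8, purchases of foreign government bonds by domestic residents 700.3, foreign purchases of domestic corporate bonds 972.5, new loans extended by domestic banks to foreign borrowers 739.8; capital account: acquisition of foreign patents and trademarks (non-produced assets) 101.0, sale of embassy land to a foreign government 58.5.)

1243.0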